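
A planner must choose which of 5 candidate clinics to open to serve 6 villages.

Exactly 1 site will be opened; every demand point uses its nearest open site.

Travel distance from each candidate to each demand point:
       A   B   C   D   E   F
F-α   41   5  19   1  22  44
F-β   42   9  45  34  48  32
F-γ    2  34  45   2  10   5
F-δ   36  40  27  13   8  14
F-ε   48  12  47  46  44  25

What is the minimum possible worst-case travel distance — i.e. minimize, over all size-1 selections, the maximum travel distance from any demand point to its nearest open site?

Open {F-δ}.
  Farthest demand point is B at travel distance 40 (to F-δ); all others are ≤ 40.
With {F-α} the worst case is 44.
With {F-γ} the worst case is 45.
No size-1 selection achieves below 40.

40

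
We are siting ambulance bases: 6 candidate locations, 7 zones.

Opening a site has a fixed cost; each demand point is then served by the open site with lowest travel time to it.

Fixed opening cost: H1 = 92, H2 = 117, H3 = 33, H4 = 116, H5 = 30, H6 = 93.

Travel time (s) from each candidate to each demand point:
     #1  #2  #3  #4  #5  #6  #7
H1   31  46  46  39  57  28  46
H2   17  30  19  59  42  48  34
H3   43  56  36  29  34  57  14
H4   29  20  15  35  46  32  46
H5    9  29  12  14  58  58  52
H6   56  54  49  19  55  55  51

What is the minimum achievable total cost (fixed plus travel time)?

Open {H3, H5}: assign each demand point to its cheapest open site.
  #1→H5 9, #2→H5 29, #3→H5 12, #4→H5 14, #5→H3 34, #6→H3 57, #7→H3 14
  travel time 169, fixed 63 → total 232.
Compare {H5}: travel time 232 + fixed 30 = 262.
Compare {H1, H3, H5}: travel time 140 + fixed 155 = 295.
Compare {H3}: travel time 269 + fixed 33 = 302.
All other subsets cost ≥ 262. Minimum total cost: 232.

232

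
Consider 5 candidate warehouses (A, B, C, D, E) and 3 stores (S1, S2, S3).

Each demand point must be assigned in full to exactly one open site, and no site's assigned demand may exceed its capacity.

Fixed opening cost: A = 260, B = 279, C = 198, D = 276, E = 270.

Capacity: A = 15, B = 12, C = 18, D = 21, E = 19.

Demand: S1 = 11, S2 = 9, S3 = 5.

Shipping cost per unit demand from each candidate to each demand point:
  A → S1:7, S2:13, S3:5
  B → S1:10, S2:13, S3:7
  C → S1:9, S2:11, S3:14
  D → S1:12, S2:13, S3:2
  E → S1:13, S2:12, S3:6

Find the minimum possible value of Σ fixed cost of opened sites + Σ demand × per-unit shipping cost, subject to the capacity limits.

699

Open {A, C}; cheapest assignment that respects the capacities:
  A (cap 15, load 14): S2, S3 — cost 9×13 + 5×5 = 142
  C (cap 18, load 11): S1 — cost 11×9 = 99
  Shipping 241, fixed 458 → total 699.
  Any other capacity-feasible assignment to {A, C} ships for at least 241.
Compare {C, D}: its best feasible assignment gives total 700.
Compare {C, E}: its best feasible assignment gives total 705.
Every other set of open sites that can feasibly serve all demand totals ≥ 700 even under its best assignment. Minimum: 699.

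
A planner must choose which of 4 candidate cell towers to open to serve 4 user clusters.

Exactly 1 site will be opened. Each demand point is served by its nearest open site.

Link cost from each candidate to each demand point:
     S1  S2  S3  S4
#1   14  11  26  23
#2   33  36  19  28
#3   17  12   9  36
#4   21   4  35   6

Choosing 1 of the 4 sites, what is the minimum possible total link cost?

Open {#4}.
  S1→#4 21, S2→#4 4, S3→#4 35, S4→#4 6  ⇒ total 66.
Compare {#1}: total 74.
Compare {#3}: total 74.
No size-1 selection does better; minimum is 66.

66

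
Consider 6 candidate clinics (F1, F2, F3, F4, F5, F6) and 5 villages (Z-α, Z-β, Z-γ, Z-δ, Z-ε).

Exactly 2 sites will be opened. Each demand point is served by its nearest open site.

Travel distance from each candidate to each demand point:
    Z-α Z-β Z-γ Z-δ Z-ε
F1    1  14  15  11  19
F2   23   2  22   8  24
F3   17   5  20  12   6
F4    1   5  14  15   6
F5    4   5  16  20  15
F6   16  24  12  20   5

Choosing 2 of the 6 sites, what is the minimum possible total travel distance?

Open {F2, F4}.
  Z-α→F4 1, Z-β→F2 2, Z-γ→F4 14, Z-δ→F2 8, Z-ε→F4 6  ⇒ total 31.
Compare {F1, F4}: total 37.
Compare {F1, F3}: total 38.
No size-2 selection does better; minimum is 31.

31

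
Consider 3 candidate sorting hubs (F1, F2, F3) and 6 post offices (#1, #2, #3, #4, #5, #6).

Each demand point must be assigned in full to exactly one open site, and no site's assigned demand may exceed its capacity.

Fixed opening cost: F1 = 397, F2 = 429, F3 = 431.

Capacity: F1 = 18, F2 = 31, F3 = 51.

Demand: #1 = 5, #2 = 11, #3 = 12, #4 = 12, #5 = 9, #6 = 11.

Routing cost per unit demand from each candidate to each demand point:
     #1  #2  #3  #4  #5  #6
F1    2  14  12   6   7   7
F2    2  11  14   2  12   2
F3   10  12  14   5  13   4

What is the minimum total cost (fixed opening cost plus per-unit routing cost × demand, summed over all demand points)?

1305

Open {F1, F3}; cheapest assignment that respects the capacities:
  F1 (cap 18, load 14): #1, #5 — cost 5×2 + 9×7 = 73
  F3 (cap 51, load 46): #2, #3, #4, #6 — cost 11×12 + 12×14 + 12×5 + 11×4 = 404
  Shipping 477, fixed 828 → total 1305.
  Any other capacity-feasible assignment to {F1, F3} ships for at least 477.
Compare {F2, F3}: its best feasible assignment gives total 1333.
Compare {F1, F2, F3}: its best feasible assignment gives total 1676.
Every other set of open sites that can feasibly serve all demand totals ≥ 1333 even under its best assignment. Minimum: 1305.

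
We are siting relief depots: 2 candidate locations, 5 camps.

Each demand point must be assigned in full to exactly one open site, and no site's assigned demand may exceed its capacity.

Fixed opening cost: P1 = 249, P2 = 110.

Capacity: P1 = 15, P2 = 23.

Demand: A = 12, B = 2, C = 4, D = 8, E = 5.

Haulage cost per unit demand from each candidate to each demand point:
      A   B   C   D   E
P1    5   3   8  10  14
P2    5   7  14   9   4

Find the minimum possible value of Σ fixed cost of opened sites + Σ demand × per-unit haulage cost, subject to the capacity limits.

557

Open {P1, P2}; cheapest assignment that respects the capacities:
  P1 (cap 15, load 14): B, C, D — cost 2×3 + 4×8 + 8×10 = 118
  P2 (cap 23, load 17): A, E — cost 12×5 + 5×4 = 80
  Shipping 198, fixed 359 → total 557.
  Any other capacity-feasible assignment to {P1, P2} ships for at least 198.
Total demand is 31 and no other set of sites has combined capacity ≥ 31, so {P1, P2} is the only feasible choice of open sites. Minimum: 557.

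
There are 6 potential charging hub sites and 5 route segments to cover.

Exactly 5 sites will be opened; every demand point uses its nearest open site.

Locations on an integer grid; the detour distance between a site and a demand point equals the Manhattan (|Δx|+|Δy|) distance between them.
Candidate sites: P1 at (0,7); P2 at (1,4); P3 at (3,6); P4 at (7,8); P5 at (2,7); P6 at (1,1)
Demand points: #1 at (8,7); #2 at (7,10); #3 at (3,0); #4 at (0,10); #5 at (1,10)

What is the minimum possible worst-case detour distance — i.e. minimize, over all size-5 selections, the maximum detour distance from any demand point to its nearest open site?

4

Open {P1, P2, P3, P4, P6}.
  Farthest demand point is #5 at detour distance 4 (to P1); all others are ≤ 4.
With {P1, P2, P4, P5, P6} the worst case is 4.
With {P1, P3, P4, P5, P6} the worst case is 4.
No size-5 selection achieves below 4.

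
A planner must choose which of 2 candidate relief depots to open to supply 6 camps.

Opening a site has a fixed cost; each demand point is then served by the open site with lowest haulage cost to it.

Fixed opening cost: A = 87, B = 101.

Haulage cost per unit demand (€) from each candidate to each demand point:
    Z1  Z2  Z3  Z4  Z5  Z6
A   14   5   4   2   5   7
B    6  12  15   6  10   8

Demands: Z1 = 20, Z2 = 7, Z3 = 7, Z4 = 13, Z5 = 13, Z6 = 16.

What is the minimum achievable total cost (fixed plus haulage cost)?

Open {A, B}: assign each demand point to its cheapest open site.
  Z1→B 20×6=120, Z2→A 7×5=35, Z3→A 7×4=28, Z4→A 13×2=26, Z5→A 13×5=65, Z6→A 16×7=112
  haulage cost 386, fixed 188 → total 574.
Compare {A}: haulage cost 546 + fixed 87 = 633.
Compare {B}: haulage cost 645 + fixed 101 = 746.

574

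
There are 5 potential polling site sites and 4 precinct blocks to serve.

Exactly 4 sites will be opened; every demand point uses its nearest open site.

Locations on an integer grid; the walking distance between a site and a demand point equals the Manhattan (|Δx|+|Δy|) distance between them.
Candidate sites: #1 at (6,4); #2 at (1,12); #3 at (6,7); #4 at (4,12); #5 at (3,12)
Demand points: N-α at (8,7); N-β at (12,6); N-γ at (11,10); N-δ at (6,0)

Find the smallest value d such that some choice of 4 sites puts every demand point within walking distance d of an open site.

Open {#1, #2, #3, #4}.
  Farthest demand point is N-γ at walking distance 8 (to #3); all others are ≤ 8.
With {#1, #2, #3, #5} the worst case is 8.
With {#1, #3, #4, #5} the worst case is 8.
No size-4 selection achieves below 8.

8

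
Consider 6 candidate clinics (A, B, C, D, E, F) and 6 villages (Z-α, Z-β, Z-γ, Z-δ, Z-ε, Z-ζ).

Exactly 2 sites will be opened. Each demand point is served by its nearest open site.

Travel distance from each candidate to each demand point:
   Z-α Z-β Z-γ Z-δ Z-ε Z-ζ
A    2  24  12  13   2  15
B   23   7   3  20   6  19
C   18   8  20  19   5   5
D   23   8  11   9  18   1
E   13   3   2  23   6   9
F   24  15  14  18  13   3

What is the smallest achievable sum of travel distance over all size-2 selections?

31

Open {A, E}.
  Z-α→A 2, Z-β→E 3, Z-γ→E 2, Z-δ→A 13, Z-ε→A 2, Z-ζ→E 9  ⇒ total 31.
Compare {A, D}: total 33.
Compare {D, E}: total 34.
No size-2 selection does better; minimum is 31.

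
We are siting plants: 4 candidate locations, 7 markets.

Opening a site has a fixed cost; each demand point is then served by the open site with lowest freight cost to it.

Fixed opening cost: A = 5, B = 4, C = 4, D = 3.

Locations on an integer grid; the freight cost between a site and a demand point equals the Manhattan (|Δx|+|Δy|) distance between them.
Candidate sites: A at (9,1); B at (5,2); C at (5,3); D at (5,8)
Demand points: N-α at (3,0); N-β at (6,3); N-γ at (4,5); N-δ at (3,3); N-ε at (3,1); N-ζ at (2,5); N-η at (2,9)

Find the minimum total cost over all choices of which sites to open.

31

Open {C, D}: assign each demand point to its cheapest open site.
  N-α→C 5, N-β→C 1, N-γ→C 3, N-δ→C 2, N-ε→C 4, N-ζ→C 5, N-η→D 4
  freight cost 24, fixed 7 → total 31.
Compare {C}: freight cost 29 + fixed 4 = 33.
Compare {B, D}: freight cost 26 + fixed 7 = 33.
Compare {B, C, D}: freight cost 22 + fixed 11 = 33.
All other subsets cost ≥ 33. Minimum total cost: 31.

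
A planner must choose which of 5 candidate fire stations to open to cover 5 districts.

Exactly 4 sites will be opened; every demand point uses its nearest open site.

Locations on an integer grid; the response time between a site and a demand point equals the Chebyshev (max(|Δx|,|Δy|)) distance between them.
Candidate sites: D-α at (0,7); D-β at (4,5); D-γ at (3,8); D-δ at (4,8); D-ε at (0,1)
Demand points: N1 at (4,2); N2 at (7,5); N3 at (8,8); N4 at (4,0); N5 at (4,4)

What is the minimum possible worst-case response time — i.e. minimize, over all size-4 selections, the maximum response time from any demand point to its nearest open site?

Open {D-α, D-β, D-γ, D-ε}.
  Farthest demand point is N3 at response time 4 (to D-β); all others are ≤ 4.
With {D-α, D-β, D-δ, D-ε} the worst case is 4.
With {D-α, D-γ, D-δ, D-ε} the worst case is 4.
No size-4 selection achieves below 4.

4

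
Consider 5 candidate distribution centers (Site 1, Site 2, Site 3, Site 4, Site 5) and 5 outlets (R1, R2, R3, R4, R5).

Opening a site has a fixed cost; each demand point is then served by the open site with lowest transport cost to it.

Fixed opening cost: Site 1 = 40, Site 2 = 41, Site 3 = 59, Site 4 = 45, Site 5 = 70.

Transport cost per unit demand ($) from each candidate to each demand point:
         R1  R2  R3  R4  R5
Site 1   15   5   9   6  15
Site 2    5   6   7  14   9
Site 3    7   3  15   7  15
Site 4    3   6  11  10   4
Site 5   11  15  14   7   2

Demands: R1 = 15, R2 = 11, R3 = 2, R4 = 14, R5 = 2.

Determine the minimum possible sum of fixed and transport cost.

Open {Site 1, Site 4}: assign each demand point to its cheapest open site.
  R1→Site 4 15×3=45, R2→Site 1 11×5=55, R3→Site 1 2×9=18, R4→Site 1 14×6=84, R5→Site 4 2×4=8
  transport cost 210, fixed 85 → total 295.
Compare {Site 3, Site 4}: transport cost 206 + fixed 104 = 310.
Compare {Site 4}: transport cost 281 + fixed 45 = 326.
Compare {Site 1, Site 2}: transport cost 246 + fixed 81 = 327.
All other subsets cost ≥ 310. Minimum total cost: 295.

295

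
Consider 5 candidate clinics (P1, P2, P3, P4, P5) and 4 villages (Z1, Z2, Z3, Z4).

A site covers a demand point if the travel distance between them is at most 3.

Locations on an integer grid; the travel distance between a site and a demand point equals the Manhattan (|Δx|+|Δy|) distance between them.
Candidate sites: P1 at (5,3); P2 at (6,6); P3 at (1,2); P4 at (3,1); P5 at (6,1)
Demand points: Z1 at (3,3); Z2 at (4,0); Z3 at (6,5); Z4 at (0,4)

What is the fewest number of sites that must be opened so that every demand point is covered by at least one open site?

3

Coverage sets (demand points within 3 of each site):
  P1: {Z1, Z3}
  P2: {Z3}
  P3: {Z1, Z4}
  P4: {Z1, Z2}
  P5: {Z2}
No 2 sites suffice: every size-2 union leaves at least one demand point uncovered.
But {P1, P3, P4} covers everything, so the minimum is 3.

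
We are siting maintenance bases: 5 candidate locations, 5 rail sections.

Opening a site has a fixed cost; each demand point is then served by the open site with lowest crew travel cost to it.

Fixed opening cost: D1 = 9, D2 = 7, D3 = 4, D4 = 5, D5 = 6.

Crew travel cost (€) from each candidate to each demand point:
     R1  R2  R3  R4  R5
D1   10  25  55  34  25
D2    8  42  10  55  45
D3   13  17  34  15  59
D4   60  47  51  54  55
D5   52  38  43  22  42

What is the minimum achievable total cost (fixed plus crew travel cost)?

Open {D1, D2, D3}: assign each demand point to its cheapest open site.
  R1→D2 8, R2→D3 17, R3→D2 10, R4→D3 15, R5→D1 25
  crew travel cost 75, fixed 20 → total 95.
Compare {D1, D2, D3, D4}: crew travel cost 75 + fixed 25 = 100.
Compare {D1, D2, D3, D5}: crew travel cost 75 + fixed 26 = 101.
Compare {D2, D3}: crew travel cost 95 + fixed 11 = 106.
All other subsets cost ≥ 100. Minimum total cost: 95.

95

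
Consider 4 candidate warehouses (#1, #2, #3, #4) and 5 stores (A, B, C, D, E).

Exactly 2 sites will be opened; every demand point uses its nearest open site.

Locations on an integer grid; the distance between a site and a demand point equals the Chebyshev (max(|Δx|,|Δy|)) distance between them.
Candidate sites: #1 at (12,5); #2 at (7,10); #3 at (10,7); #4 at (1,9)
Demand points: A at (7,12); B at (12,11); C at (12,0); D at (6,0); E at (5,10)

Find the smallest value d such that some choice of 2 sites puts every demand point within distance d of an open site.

6

Open {#1, #2}.
  Farthest demand point is D at distance 6 (to #1); all others are ≤ 6.
With {#1, #3} the worst case is 6.
With {#1, #4} the worst case is 6.
No size-2 selection achieves below 6.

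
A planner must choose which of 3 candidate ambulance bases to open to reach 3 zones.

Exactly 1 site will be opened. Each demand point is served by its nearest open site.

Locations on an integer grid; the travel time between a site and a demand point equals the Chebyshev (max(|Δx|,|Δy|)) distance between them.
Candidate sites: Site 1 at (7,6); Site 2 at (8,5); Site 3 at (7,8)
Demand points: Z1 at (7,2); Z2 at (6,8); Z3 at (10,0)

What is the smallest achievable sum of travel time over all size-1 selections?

11

Open {Site 2}.
  Z1→Site 2 3, Z2→Site 2 3, Z3→Site 2 5  ⇒ total 11.
Compare {Site 1}: total 12.
Compare {Site 3}: total 15.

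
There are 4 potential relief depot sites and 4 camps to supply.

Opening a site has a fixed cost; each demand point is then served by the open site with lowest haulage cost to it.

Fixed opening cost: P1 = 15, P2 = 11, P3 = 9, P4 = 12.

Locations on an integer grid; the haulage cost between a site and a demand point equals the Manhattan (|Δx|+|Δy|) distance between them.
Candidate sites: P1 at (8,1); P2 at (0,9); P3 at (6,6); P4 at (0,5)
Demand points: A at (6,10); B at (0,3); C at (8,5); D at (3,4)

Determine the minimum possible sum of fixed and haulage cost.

30

Open {P3}: assign each demand point to its cheapest open site.
  A→P3 4, B→P3 9, C→P3 3, D→P3 5
  haulage cost 21, fixed 9 → total 30.
Compare {P3, P4}: haulage cost 13 + fixed 21 = 34.
Compare {P4}: haulage cost 25 + fixed 12 = 37.
Compare {P2, P3}: haulage cost 18 + fixed 20 = 38.
All other subsets cost ≥ 34. Minimum total cost: 30.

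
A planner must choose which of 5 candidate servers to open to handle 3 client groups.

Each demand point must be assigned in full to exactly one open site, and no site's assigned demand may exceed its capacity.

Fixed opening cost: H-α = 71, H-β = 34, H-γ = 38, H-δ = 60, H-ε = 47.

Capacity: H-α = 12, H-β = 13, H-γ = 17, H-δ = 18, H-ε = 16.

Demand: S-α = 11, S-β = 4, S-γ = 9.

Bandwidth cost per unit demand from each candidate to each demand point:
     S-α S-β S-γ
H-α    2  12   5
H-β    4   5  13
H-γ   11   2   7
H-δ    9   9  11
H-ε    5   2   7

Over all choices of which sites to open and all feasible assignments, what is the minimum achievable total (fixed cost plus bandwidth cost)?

187

Open {H-β, H-γ}; cheapest assignment that respects the capacities:
  H-β (cap 13, load 11): S-α — cost 11×4 = 44
  H-γ (cap 17, load 13): S-β, S-γ — cost 4×2 + 9×7 = 71
  Shipping 115, fixed 72 → total 187.
  Any other capacity-feasible assignment to {H-β, H-γ} ships for at least 115.
Compare {H-β, H-ε}: its best feasible assignment gives total 196.
Compare {H-α, H-γ}: its best feasible assignment gives total 202.
Every other set of open sites that can feasibly serve all demand totals ≥ 196 even under its best assignment. Minimum: 187.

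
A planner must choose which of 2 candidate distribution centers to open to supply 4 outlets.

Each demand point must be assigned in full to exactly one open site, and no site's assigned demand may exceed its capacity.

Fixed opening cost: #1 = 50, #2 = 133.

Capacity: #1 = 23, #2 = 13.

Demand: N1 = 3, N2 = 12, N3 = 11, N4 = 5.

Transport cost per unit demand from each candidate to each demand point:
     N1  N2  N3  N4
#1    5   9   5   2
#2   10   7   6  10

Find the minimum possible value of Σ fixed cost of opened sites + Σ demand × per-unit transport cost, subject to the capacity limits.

347

Open {#1, #2}; cheapest assignment that respects the capacities:
  #1 (cap 23, load 19): N1, N3, N4 — cost 3×5 + 11×5 + 5×2 = 80
  #2 (cap 13, load 12): N2 — cost 12×7 = 84
  Shipping 164, fixed 183 → total 347.
  Any other capacity-feasible assignment to {#1, #2} ships for at least 164.
Total demand is 31 and no other set of sites has combined capacity ≥ 31, so {#1, #2} is the only feasible choice of open sites. Minimum: 347.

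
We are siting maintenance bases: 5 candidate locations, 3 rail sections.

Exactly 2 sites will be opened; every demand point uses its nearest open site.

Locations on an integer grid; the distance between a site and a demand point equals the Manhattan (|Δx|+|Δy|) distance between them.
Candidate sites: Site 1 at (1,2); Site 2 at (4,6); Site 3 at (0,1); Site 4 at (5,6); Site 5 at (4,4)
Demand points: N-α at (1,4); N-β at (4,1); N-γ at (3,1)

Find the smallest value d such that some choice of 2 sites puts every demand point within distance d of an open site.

Open {Site 1, Site 5}.
  Farthest demand point is N-β at distance 3 (to Site 5); all others are ≤ 3.
With {Site 3, Site 5} the worst case is 3.
With {Site 1, Site 2} the worst case is 4.
No size-2 selection achieves below 3.

3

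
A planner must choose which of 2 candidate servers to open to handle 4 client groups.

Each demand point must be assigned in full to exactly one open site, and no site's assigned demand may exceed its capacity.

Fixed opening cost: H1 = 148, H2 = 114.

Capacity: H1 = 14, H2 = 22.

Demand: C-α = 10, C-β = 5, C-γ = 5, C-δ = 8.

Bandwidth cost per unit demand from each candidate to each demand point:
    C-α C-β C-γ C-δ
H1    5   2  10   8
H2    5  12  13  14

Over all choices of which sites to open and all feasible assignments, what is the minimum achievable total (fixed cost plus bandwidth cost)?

451

Open {H1, H2}; cheapest assignment that respects the capacities:
  H1 (cap 14, load 13): C-β, C-δ — cost 5×2 + 8×8 = 74
  H2 (cap 22, load 15): C-α, C-γ — cost 10×5 + 5×13 = 115
  Shipping 189, fixed 262 → total 451.
  Any other capacity-feasible assignment to {H1, H2} ships for at least 189.
Total demand is 28 and no other set of sites has combined capacity ≥ 28, so {H1, H2} is the only feasible choice of open sites. Minimum: 451.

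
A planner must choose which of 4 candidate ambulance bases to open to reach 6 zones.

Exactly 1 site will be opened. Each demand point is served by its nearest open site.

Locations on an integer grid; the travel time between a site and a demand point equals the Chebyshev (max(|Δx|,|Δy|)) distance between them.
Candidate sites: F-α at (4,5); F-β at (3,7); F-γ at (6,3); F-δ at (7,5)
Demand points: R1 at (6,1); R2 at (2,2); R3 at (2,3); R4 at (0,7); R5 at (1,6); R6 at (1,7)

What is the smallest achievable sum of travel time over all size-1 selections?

Open {F-α}.
  R1→F-α 4, R2→F-α 3, R3→F-α 2, R4→F-α 4, R5→F-α 3, R6→F-α 3  ⇒ total 19.
Compare {F-β}: total 22.
Compare {F-γ}: total 26.
No size-1 selection does better; minimum is 19.

19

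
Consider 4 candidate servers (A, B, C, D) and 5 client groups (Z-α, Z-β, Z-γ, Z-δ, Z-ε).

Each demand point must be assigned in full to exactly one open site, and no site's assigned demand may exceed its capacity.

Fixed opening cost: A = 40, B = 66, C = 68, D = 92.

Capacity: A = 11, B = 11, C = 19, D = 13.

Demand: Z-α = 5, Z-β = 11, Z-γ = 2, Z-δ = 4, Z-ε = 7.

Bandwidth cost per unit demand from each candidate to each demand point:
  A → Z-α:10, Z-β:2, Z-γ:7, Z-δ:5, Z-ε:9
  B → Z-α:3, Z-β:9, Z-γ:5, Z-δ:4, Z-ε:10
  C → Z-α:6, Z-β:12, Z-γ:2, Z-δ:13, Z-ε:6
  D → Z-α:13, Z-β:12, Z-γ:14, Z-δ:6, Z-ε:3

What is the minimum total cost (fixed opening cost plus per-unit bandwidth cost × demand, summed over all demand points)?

258

Open {A, C}; cheapest assignment that respects the capacities:
  A (cap 11, load 11): Z-β — cost 11×2 = 22
  C (cap 19, load 18): Z-α, Z-γ, Z-δ, Z-ε — cost 5×6 + 2×2 + 4×13 + 7×6 = 128
  Shipping 150, fixed 108 → total 258.
  Any other capacity-feasible assignment to {A, C} ships for at least 150.
Compare {A, B, C}: its best feasible assignment gives total 273.
Compare {A, B, D}: its best feasible assignment gives total 282.
Every other set of open sites that can feasibly serve all demand totals ≥ 273 even under its best assignment. Minimum: 258.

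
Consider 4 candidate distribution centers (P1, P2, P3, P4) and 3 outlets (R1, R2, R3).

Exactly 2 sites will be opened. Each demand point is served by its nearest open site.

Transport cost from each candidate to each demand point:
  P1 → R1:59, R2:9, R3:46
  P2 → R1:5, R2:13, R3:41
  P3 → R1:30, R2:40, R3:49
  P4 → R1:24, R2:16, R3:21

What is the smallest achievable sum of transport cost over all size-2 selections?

39

Open {P2, P4}.
  R1→P2 5, R2→P2 13, R3→P4 21  ⇒ total 39.
Compare {P1, P4}: total 54.
Compare {P1, P2}: total 55.
No size-2 selection does better; minimum is 39.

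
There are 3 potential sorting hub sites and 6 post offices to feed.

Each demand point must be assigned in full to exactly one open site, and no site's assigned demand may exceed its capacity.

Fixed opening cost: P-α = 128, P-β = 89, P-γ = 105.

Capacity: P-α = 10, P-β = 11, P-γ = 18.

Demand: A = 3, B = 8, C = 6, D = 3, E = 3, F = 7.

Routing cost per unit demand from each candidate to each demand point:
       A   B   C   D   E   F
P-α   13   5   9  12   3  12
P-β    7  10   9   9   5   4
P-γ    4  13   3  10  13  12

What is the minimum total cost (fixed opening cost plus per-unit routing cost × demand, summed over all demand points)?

465

Open {P-α, P-β, P-γ}; cheapest assignment that respects the capacities:
  P-α (cap 10, load 8): B — cost 8×5 = 40
  P-β (cap 11, load 10): E, F — cost 3×5 + 7×4 = 43
  P-γ (cap 18, load 12): A, C, D — cost 3×4 + 6×3 + 3×10 = 60
  Shipping 143, fixed 322 → total 465.
  Any other capacity-feasible assignment to {P-α, P-β, P-γ} ships for at least 143.
Total demand is 30 and no other set of sites has combined capacity ≥ 30, so {P-α, P-β, P-γ} is the only feasible choice of open sites. Minimum: 465.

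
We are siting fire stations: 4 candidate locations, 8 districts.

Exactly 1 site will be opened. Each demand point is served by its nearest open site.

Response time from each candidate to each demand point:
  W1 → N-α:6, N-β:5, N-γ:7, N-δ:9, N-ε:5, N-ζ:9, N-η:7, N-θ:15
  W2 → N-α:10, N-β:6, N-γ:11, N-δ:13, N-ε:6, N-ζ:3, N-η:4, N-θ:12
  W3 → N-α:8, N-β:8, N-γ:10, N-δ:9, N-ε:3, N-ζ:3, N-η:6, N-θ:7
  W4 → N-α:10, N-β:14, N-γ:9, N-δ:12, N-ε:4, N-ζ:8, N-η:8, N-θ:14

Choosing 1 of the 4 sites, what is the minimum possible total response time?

54

Open {W3}.
  N-α→W3 8, N-β→W3 8, N-γ→W3 10, N-δ→W3 9, N-ε→W3 3, N-ζ→W3 3, N-η→W3 6, N-θ→W3 7  ⇒ total 54.
Compare {W1}: total 63.
Compare {W2}: total 65.
No size-1 selection does better; minimum is 54.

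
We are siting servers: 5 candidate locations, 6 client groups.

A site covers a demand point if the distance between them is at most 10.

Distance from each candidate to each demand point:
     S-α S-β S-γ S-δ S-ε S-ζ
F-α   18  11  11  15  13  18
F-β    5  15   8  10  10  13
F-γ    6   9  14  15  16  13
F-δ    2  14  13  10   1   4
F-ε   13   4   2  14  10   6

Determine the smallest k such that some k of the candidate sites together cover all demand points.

Coverage sets (demand points within 10 of each site):
  F-α: {}
  F-β: {S-α, S-γ, S-δ, S-ε}
  F-γ: {S-α, S-β}
  F-δ: {S-α, S-δ, S-ε, S-ζ}
  F-ε: {S-β, S-γ, S-ε, S-ζ}
No single site covers all 6 demand points.
But {F-β, F-ε} covers everything, so the minimum is 2.

2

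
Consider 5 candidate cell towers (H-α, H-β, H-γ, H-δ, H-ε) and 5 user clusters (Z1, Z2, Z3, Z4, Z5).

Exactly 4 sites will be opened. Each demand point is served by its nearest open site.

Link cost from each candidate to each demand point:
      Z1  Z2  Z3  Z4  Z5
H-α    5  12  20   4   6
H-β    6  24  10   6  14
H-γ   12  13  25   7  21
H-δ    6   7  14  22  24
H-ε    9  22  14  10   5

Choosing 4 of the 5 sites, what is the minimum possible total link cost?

Open {H-α, H-β, H-δ, H-ε}.
  Z1→H-α 5, Z2→H-δ 7, Z3→H-β 10, Z4→H-α 4, Z5→H-ε 5  ⇒ total 31.
Compare {H-α, H-β, H-γ, H-δ}: total 32.
Compare {H-β, H-γ, H-δ, H-ε}: total 34.
No size-4 selection does better; minimum is 31.

31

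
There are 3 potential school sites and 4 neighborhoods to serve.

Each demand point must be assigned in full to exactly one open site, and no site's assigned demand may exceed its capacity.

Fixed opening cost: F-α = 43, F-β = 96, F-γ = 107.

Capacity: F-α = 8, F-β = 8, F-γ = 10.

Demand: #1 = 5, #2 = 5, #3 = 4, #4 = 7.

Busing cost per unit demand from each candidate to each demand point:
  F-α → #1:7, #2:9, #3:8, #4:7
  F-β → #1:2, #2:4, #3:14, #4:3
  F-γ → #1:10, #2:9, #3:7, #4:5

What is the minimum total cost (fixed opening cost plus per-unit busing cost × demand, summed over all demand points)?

375

Open {F-α, F-β, F-γ}; cheapest assignment that respects the capacities:
  F-α (cap 8, load 5): #1 — cost 5×7 = 35
  F-β (cap 8, load 7): #4 — cost 7×3 = 21
  F-γ (cap 10, load 9): #2, #3 — cost 5×9 + 4×7 = 73
  Shipping 129, fixed 246 → total 375.
  Any other capacity-feasible assignment to {F-α, F-β, F-γ} ships for at least 129.
Total demand is 21 and no other set of sites has combined capacity ≥ 21, so {F-α, F-β, F-γ} is the only feasible choice of open sites. Minimum: 375.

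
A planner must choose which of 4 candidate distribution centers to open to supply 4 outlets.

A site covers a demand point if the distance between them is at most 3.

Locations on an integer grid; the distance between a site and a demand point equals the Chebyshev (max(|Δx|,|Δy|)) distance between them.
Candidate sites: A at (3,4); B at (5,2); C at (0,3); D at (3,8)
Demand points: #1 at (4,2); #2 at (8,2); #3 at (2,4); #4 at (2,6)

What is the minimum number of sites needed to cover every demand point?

2

Coverage sets (demand points within 3 of each site):
  A: {#1, #3, #4}
  B: {#1, #2, #3}
  C: {#3, #4}
  D: {#4}
No single site covers all 4 demand points.
But {A, B} covers everything, so the minimum is 2.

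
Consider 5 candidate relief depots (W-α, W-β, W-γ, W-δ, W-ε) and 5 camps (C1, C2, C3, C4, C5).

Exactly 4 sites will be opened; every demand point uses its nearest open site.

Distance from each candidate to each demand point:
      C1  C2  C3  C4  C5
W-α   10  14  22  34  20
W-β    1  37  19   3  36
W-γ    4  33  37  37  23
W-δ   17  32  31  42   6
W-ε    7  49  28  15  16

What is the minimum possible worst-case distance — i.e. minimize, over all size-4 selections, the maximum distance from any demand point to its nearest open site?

19

Open {W-α, W-β, W-γ, W-δ}.
  Farthest demand point is C3 at distance 19 (to W-β); all others are ≤ 19.
With {W-α, W-β, W-γ, W-ε} the worst case is 19.
With {W-α, W-β, W-δ, W-ε} the worst case is 19.
No size-4 selection achieves below 19.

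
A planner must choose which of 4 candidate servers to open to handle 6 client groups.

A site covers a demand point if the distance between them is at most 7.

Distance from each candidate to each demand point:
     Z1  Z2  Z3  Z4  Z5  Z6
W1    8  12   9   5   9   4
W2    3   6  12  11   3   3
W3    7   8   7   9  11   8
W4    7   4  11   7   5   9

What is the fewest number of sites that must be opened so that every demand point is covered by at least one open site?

3

Coverage sets (demand points within 7 of each site):
  W1: {Z4, Z6}
  W2: {Z1, Z2, Z5, Z6}
  W3: {Z1, Z3}
  W4: {Z1, Z2, Z4, Z5}
No 2 sites suffice: every size-2 union leaves at least one demand point uncovered.
But {W1, W2, W3} covers everything, so the minimum is 3.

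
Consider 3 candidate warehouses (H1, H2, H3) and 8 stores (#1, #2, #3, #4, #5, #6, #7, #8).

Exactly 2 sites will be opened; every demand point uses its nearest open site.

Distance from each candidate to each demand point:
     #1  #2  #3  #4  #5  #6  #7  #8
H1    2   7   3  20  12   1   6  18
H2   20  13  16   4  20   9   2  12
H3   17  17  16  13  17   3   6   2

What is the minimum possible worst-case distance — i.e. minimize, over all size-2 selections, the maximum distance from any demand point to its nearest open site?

12

Open {H1, H2}.
  Farthest demand point is #5 at distance 12 (to H1); all others are ≤ 12.
With {H1, H3} the worst case is 13.
With {H2, H3} the worst case is 17.
No size-2 selection achieves below 12.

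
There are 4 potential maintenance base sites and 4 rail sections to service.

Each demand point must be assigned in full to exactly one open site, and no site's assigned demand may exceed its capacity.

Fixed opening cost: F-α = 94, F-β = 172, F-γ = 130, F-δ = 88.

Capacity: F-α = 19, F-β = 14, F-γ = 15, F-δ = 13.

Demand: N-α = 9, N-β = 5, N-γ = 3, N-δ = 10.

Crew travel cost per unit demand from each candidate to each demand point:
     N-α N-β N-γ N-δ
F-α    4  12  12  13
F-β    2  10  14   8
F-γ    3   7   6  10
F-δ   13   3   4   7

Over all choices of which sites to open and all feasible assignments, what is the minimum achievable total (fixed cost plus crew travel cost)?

360

Open {F-α, F-δ}; cheapest assignment that respects the capacities:
  F-α (cap 19, load 14): N-α, N-β — cost 9×4 + 5×12 = 96
  F-δ (cap 13, load 13): N-γ, N-δ — cost 3×4 + 10×7 = 82
  Shipping 178, fixed 182 → total 360.
  Any other capacity-feasible assignment to {F-α, F-δ} ships for at least 178.
Compare {F-γ, F-δ}: its best feasible assignment gives total 362.
Compare {F-β, F-δ}: its best feasible assignment gives total 410.
Every other set of open sites that can feasibly serve all demand totals ≥ 362 even under its best assignment. Minimum: 360.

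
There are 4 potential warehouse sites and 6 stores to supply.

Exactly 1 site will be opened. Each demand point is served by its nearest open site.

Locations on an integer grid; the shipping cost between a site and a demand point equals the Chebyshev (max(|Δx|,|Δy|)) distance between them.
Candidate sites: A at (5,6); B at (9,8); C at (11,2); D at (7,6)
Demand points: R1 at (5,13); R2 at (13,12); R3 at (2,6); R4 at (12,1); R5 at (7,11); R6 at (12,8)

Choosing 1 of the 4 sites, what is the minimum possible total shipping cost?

Open {B}.
  R1→B 5, R2→B 4, R3→B 7, R4→B 7, R5→B 3, R6→B 3  ⇒ total 29.
Compare {D}: total 33.
Compare {A}: total 37.
No size-1 selection does better; minimum is 29.

29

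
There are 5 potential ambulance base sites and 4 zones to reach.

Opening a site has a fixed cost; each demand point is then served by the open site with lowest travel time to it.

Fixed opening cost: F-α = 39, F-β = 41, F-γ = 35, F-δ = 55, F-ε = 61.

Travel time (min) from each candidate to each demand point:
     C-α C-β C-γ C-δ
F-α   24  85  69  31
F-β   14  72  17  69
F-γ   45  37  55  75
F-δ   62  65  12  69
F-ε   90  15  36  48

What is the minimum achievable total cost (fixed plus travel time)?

196

Open {F-β, F-ε}: assign each demand point to its cheapest open site.
  C-α→F-β 14, C-β→F-ε 15, C-γ→F-β 17, C-δ→F-ε 48
  travel time 94, fixed 102 → total 196.
Compare {F-α, F-ε}: travel time 106 + fixed 100 = 206.
Compare {F-β}: travel time 172 + fixed 41 = 213.
Compare {F-β, F-γ}: travel time 137 + fixed 76 = 213.
All other subsets cost ≥ 206. Minimum total cost: 196.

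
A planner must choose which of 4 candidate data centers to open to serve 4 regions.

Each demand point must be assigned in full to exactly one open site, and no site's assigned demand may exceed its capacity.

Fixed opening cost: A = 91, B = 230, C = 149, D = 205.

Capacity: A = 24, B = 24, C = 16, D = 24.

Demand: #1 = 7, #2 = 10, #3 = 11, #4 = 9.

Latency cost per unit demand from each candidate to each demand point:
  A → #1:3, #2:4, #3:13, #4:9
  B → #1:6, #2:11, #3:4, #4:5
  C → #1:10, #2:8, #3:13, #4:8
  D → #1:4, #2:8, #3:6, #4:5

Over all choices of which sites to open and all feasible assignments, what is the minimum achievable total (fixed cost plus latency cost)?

468

Open {A, D}; cheapest assignment that respects the capacities:
  A (cap 24, load 17): #1, #2 — cost 7×3 + 10×4 = 61
  D (cap 24, load 20): #3, #4 — cost 11×6 + 9×5 = 111
  Shipping 172, fixed 296 → total 468.
  Any other capacity-feasible assignment to {A, D} ships for at least 172.
Compare {A, B}: its best feasible assignment gives total 471.
Compare {A, C}: its best feasible assignment gives total 565.
Every other set of open sites that can feasibly serve all demand totals ≥ 471 even under its best assignment. Minimum: 468.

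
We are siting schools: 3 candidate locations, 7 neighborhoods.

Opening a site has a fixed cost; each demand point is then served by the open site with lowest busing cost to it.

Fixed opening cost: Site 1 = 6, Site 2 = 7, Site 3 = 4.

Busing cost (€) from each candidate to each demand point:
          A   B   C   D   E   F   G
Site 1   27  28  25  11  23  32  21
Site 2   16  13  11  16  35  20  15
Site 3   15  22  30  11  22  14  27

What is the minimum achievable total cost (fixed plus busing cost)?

Open {Site 2, Site 3}: assign each demand point to its cheapest open site.
  A→Site 3 15, B→Site 2 13, C→Site 2 11, D→Site 3 11, E→Site 3 22, F→Site 3 14, G→Site 2 15
  busing cost 101, fixed 11 → total 112.
Compare {Site 1, Site 2, Site 3}: busing cost 101 + fixed 17 = 118.
Compare {Site 1, Site 2}: busing cost 109 + fixed 13 = 122.
Compare {Site 2}: busing cost 126 + fixed 7 = 133.
All other subsets cost ≥ 118. Minimum total cost: 112.

112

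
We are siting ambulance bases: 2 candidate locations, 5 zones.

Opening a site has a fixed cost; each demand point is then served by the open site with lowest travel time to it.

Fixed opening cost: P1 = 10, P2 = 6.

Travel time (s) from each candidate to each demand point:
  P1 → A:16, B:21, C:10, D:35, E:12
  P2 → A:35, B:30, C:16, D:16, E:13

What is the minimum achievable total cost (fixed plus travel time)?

Open {P1, P2}: assign each demand point to its cheapest open site.
  A→P1 16, B→P1 21, C→P1 10, D→P2 16, E→P1 12
  travel time 75, fixed 16 → total 91.
Compare {P1}: travel time 94 + fixed 10 = 104.
Compare {P2}: travel time 110 + fixed 6 = 116.

91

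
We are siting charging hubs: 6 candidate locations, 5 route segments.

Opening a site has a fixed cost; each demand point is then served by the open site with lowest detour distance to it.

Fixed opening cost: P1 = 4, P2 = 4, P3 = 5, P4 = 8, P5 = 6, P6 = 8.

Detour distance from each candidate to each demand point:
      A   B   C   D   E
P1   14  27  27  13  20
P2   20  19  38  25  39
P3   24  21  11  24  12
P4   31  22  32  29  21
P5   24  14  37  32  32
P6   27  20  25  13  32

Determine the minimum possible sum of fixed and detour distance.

Open {P1, P3, P5}: assign each demand point to its cheapest open site.
  A→P1 14, B→P5 14, C→P3 11, D→P1 13, E→P3 12
  detour distance 64, fixed 15 → total 79.
Compare {P1, P3}: detour distance 71 + fixed 9 = 80.
Compare {P1, P2, P3}: detour distance 69 + fixed 13 = 82.
Compare {P1, P2, P3, P5}: detour distance 64 + fixed 19 = 83.
All other subsets cost ≥ 80. Minimum total cost: 79.

79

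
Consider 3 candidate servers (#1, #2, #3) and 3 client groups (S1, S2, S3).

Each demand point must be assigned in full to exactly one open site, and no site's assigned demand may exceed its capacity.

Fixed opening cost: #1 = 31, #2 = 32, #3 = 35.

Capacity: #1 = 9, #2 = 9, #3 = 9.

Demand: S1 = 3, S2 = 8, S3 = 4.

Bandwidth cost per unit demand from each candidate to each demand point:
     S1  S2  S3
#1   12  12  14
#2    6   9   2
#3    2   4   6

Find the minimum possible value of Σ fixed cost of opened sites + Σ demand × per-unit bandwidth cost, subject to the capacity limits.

Open {#2, #3}; cheapest assignment that respects the capacities:
  #2 (cap 9, load 7): S1, S3 — cost 3×6 + 4×2 = 26
  #3 (cap 9, load 8): S2 — cost 8×4 = 32
  Shipping 58, fixed 67 → total 125.
  Any other capacity-feasible assignment to {#2, #3} ships for at least 58.
Compare {#1, #2, #3}: its best feasible assignment gives total 156.
Compare {#1, #2}: its best feasible assignment gives total 185.
Every other set of open sites that can feasibly serve all demand totals ≥ 156 even under its best assignment. Minimum: 125.

125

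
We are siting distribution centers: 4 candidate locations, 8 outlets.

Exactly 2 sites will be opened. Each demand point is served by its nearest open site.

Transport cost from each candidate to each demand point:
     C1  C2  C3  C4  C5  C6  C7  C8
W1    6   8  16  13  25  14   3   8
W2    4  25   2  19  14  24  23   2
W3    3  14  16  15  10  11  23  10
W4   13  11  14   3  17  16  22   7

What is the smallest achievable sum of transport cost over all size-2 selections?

Open {W1, W2}.
  C1→W2 4, C2→W1 8, C3→W2 2, C4→W1 13, C5→W2 14, C6→W1 14, C7→W1 3, C8→W2 2  ⇒ total 60.
Compare {W1, W3}: total 72.
Compare {W1, W4}: total 72.
No size-2 selection does better; minimum is 60.

60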